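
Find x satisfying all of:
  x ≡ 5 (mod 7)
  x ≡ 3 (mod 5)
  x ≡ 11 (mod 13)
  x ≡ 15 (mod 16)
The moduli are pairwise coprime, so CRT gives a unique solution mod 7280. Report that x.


Product of moduli M = 7 · 5 · 13 · 16 = 7280.
Merge one congruence at a time:
  Start: x ≡ 5 (mod 7).
  Combine with x ≡ 3 (mod 5); new modulus lcm = 35.
    Write x = 5 + 7·t and substitute into x ≡ 3 (mod 5): 7·t ≡ 3 − 5 = -2 (mod 5).
    Reduce coefficients mod 5: 2·t ≡ 3 (mod 5).
    The inverse of 2 mod 5 is 3 (since 2·3 = 6 = 1·5 + 1), so t ≡ 3·3 = 9 ≡ 4 (mod 5).
    Then x = 5 + 7·4 = 33, valid modulo lcm(7, 5) = 35: x ≡ 33 (mod 35).
  Combine with x ≡ 11 (mod 13); new modulus lcm = 455.
    Write x = 33 + 35·t and substitute into x ≡ 11 (mod 13): 35·t ≡ 11 − 33 = -22 (mod 13).
    Reduce coefficients mod 13: 9·t ≡ 4 (mod 13).
    The inverse of 9 mod 13 is 3 (since 9·3 = 27 = 2·13 + 1), so t ≡ 3·4 = 12 ≡ 12 (mod 13).
    Then x = 33 + 35·12 = 453, valid modulo lcm(35, 13) = 455: x ≡ 453 (mod 455).
  Combine with x ≡ 15 (mod 16); new modulus lcm = 7280.
    Write x = 453 + 455·t and substitute into x ≡ 15 (mod 16): 455·t ≡ 15 − 453 = -438 (mod 16).
    Reduce coefficients mod 16: 7·t ≡ 10 (mod 16).
    The inverse of 7 mod 16 is 7 (since 7·7 = 49 = 3·16 + 1), so t ≡ 7·10 = 70 ≡ 6 (mod 16).
    Then x = 453 + 455·6 = 3183, valid modulo lcm(455, 16) = 7280: x ≡ 3183 (mod 7280).
Verify against each original: 3183 mod 7 = 5, 3183 mod 5 = 3, 3183 mod 13 = 11, 3183 mod 16 = 15.

x ≡ 3183 (mod 7280).


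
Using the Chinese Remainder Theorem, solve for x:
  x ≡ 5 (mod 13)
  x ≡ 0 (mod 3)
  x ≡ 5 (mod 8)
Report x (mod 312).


Moduli 13, 3, 8 are pairwise coprime; by CRT there is a unique solution modulo M = 13 · 3 · 8 = 312.
Solve pairwise, accumulating the modulus:
  Start with x ≡ 5 (mod 13).
  Combine with x ≡ 0 (mod 3): since gcd(13, 3) = 1, we get a unique residue mod 39.
    Write x = 5 + 13·t and substitute into x ≡ 0 (mod 3): 13·t ≡ 0 − 5 = -5 (mod 3).
    Reduce coefficients mod 3: 1·t ≡ 1 (mod 3).
    So t ≡ 1 (mod 3).
    Then x = 5 + 13·1 = 18, valid modulo lcm(13, 3) = 39: x ≡ 18 (mod 39).
  Combine with x ≡ 5 (mod 8): since gcd(39, 8) = 1, we get a unique residue mod 312.
    Write x = 18 + 39·t and substitute into x ≡ 5 (mod 8): 39·t ≡ 5 − 18 = -13 (mod 8).
    Reduce coefficients mod 8: 7·t ≡ 3 (mod 8).
    The inverse of 7 mod 8 is 7 (since 7·7 = 49 = 6·8 + 1), so t ≡ 7·3 = 21 ≡ 5 (mod 8).
    Then x = 18 + 39·5 = 213, valid modulo lcm(39, 8) = 312: x ≡ 213 (mod 312).
Verify: 213 mod 13 = 5 ✓, 213 mod 3 = 0 ✓, 213 mod 8 = 5 ✓.

x ≡ 213 (mod 312).


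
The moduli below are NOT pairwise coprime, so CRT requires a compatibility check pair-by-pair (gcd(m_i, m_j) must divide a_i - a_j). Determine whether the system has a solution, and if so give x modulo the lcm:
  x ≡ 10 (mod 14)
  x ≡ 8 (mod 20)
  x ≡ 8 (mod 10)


Moduli 14, 20, 10 are not pairwise coprime, so CRT works modulo lcm(m_i) when all pairwise compatibility conditions hold.
Pairwise compatibility: gcd(m_i, m_j) must divide a_i - a_j for every pair.
Merge one congruence at a time:
  Start: x ≡ 10 (mod 14).
  Combine with x ≡ 8 (mod 20): gcd(14, 20) = 2; 8 - 10 = -2, which IS divisible by 2, so compatible.
    Write x = 10 + 14·t and substitute into x ≡ 8 (mod 20): 14·t ≡ 8 − 10 = -2 (mod 20).
    Divide the congruence (and modulus) by g = 2: 7·t ≡ -1 (mod 10).
    Reduce coefficients mod 10: 7·t ≡ 9 (mod 10).
    The inverse of 7 mod 10 is 3 (since 7·3 = 21 = 2·10 + 1), so t ≡ 3·9 = 27 ≡ 7 (mod 10).
    Then x = 10 + 14·7 = 108, valid modulo lcm(14, 20) = 140: x ≡ 108 (mod 140).
  Combine with x ≡ 8 (mod 10): gcd(140, 10) = 10; 8 - 108 = -100, which IS divisible by 10, so compatible.
    Write x = 108 + 140·t and substitute into x ≡ 8 (mod 10): 140·t ≡ 8 − 108 = -100 (mod 10).
    Divide the congruence (and modulus) by g = 10: 14·t ≡ -10 (mod 1).
    Modulo 1 every t works; take t = 0.
    Then x = 108 + 140·0 = 108, valid modulo lcm(140, 10) = 140: x ≡ 108 (mod 140).
Verify: 108 mod 14 = 10, 108 mod 20 = 8, 108 mod 10 = 8.

x ≡ 108 (mod 140).


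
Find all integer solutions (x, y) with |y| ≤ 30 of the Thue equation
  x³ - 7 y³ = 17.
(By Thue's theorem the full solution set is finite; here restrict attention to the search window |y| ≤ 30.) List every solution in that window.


The equation is x³ - 7y³ = 17. For fixed y, x³ = 7·y³ + 17, so a solution requires the RHS to be a perfect cube.
Strategy: iterate y from -30 to 30, compute RHS = 7·y³ + 17, and check whether it is a (positive or negative) perfect cube.
Check small values of y:
  y = 0: RHS = 17 is not a perfect cube.
  y = 1: RHS = 24 is not a perfect cube.
  y = -1: RHS = 10 is not a perfect cube.
  y = 2: RHS = 73 is not a perfect cube.
  y = -2: RHS = -39 is not a perfect cube.
  y = 3: RHS = 206 is not a perfect cube.
  y = -3: RHS = -172 is not a perfect cube.
Continuing the search up to |y| = 30 finds no solutions either.
No (x, y) in the scanned range satisfies the equation.

No integer solutions with |y| ≤ 30.


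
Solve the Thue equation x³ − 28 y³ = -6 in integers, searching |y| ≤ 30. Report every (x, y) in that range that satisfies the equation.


The equation is x³ - 28y³ = -6. For fixed y, x³ = 28·y³ − 6, so a solution requires the RHS to be a perfect cube.
Strategy: iterate y from -30 to 30, compute RHS = 28·y³ − 6, and check whether it is a (positive or negative) perfect cube.
Check small values of y:
  y = 0: RHS = -6 is not a perfect cube.
  y = 1: RHS = 22 is not a perfect cube.
  y = -1: RHS = -34 is not a perfect cube.
  y = 2: RHS = 218 is not a perfect cube.
  y = -2: RHS = -230 is not a perfect cube.
  y = 3: RHS = 750 is not a perfect cube.
  y = -3: RHS = -762 is not a perfect cube.
Continuing the search up to |y| = 30 finds no solutions either.
No (x, y) in the scanned range satisfies the equation.

No integer solutions with |y| ≤ 30.


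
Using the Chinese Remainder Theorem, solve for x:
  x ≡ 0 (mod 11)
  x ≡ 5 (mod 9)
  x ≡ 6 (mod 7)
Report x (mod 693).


Moduli 11, 9, 7 are pairwise coprime; by CRT there is a unique solution modulo M = 11 · 9 · 7 = 693.
Solve pairwise, accumulating the modulus:
  Start with x ≡ 0 (mod 11).
  Combine with x ≡ 5 (mod 9): since gcd(11, 9) = 1, we get a unique residue mod 99.
    Write x = 0 + 11·t and substitute into x ≡ 5 (mod 9): 11·t ≡ 5 − 0 = 5 (mod 9).
    Reduce coefficients mod 9: 2·t ≡ 5 (mod 9).
    The inverse of 2 mod 9 is 5 (since 2·5 = 10 = 1·9 + 1), so t ≡ 5·5 = 25 ≡ 7 (mod 9).
    Then x = 0 + 11·7 = 77, valid modulo lcm(11, 9) = 99: x ≡ 77 (mod 99).
  Combine with x ≡ 6 (mod 7): since gcd(99, 7) = 1, we get a unique residue mod 693.
    Write x = 77 + 99·t and substitute into x ≡ 6 (mod 7): 99·t ≡ 6 − 77 = -71 (mod 7).
    Reduce coefficients mod 7: 1·t ≡ 6 (mod 7).
    So t ≡ 6 (mod 7).
    Then x = 77 + 99·6 = 671, valid modulo lcm(99, 7) = 693: x ≡ 671 (mod 693).
Verify: 671 mod 11 = 0 ✓, 671 mod 9 = 5 ✓, 671 mod 7 = 6 ✓.

x ≡ 671 (mod 693).


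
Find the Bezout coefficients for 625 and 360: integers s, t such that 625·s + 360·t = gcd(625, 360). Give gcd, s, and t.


Euclidean algorithm on (625, 360) — divide until remainder is 0:
  625 = 1 · 360 + 265
  360 = 1 · 265 + 95
  265 = 2 · 95 + 75
  95 = 1 · 75 + 20
  75 = 3 · 20 + 15
  20 = 1 · 15 + 5
  15 = 3 · 5 + 0
gcd(625, 360) = 5.
Track Bezout coefficients alongside the remainders: start with r₀ = 625 = a·1 + b·0 (s = 1, t = 0) and r₁ = 360 = a·0 + b·1 (s = 0, t = 1); each new remainder r_{k+1} = r_{k-1} − q_k·r_k inherits s_{k+1} = s_{k-1} − q_k·s_k, t_{k+1} = t_{k-1} − q_k·t_k, so r_k = a·s_k + b·t_k at every step:
  q = 1: r = 265, s = 1 − 1·0 = 1, t = 0 − 1·1 = -1  (check: 625·1 + 360·(-1) = 265)
  q = 1: r = 95, s = 0 − 1·1 = -1, t = 1 − 1·(-1) = 2  (check: 625·(-1) + 360·2 = 95)
  q = 2: r = 75, s = 1 − 2·(-1) = 3, t = -1 − 2·2 = -5  (check: 625·3 + 360·(-5) = 75)
  q = 1: r = 20, s = -1 − 1·3 = -4, t = 2 − 1·(-5) = 7  (check: 625·(-4) + 360·7 = 20)
  q = 3: r = 15, s = 3 − 3·(-4) = 15, t = -5 − 3·7 = -26  (check: 625·15 + 360·(-26) = 15)
  q = 1: r = 5, s = -4 − 1·15 = -19, t = 7 − 1·(-26) = 33  (check: 625·(-19) + 360·33 = 5)
The row with r = 5 (the gcd) gives the Bezout coefficients s = -19, t = 33.
Result: 625 · (-19) + 360 · (33) = 5.

gcd(625, 360) = 5; s = -19, t = 33 (check: 625·(-19) + 360·33 = 5).


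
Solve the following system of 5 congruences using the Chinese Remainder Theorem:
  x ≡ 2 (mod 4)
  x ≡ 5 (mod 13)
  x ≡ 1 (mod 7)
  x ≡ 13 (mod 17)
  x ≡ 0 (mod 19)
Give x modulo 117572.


Product of moduli M = 4 · 13 · 7 · 17 · 19 = 117572.
Merge one congruence at a time:
  Start: x ≡ 2 (mod 4).
  Combine with x ≡ 5 (mod 13); new modulus lcm = 52.
    Write x = 2 + 4·t and substitute into x ≡ 5 (mod 13): 4·t ≡ 5 − 2 = 3 (mod 13).
    The inverse of 4 mod 13 is 10 (since 4·10 = 40 = 3·13 + 1), so t ≡ 10·3 = 30 ≡ 4 (mod 13).
    Then x = 2 + 4·4 = 18, valid modulo lcm(4, 13) = 52: x ≡ 18 (mod 52).
  Combine with x ≡ 1 (mod 7); new modulus lcm = 364.
    Write x = 18 + 52·t and substitute into x ≡ 1 (mod 7): 52·t ≡ 1 − 18 = -17 (mod 7).
    Reduce coefficients mod 7: 3·t ≡ 4 (mod 7).
    The inverse of 3 mod 7 is 5 (since 3·5 = 15 = 2·7 + 1), so t ≡ 5·4 = 20 ≡ 6 (mod 7).
    Then x = 18 + 52·6 = 330, valid modulo lcm(52, 7) = 364: x ≡ 330 (mod 364).
  Combine with x ≡ 13 (mod 17); new modulus lcm = 6188.
    Write x = 330 + 364·t and substitute into x ≡ 13 (mod 17): 364·t ≡ 13 − 330 = -317 (mod 17).
    Reduce coefficients mod 17: 7·t ≡ 6 (mod 17).
    The inverse of 7 mod 17 is 5 (since 7·5 = 35 = 2·17 + 1), so t ≡ 5·6 = 30 ≡ 13 (mod 17).
    Then x = 330 + 364·13 = 5062, valid modulo lcm(364, 17) = 6188: x ≡ 5062 (mod 6188).
  Combine with x ≡ 0 (mod 19); new modulus lcm = 117572.
    Write x = 5062 + 6188·t and substitute into x ≡ 0 (mod 19): 6188·t ≡ 0 − 5062 = -5062 (mod 19).
    Reduce coefficients mod 19: 13·t ≡ 11 (mod 19).
    The inverse of 13 mod 19 is 3 (since 13·3 = 39 = 2·19 + 1), so t ≡ 3·11 = 33 ≡ 14 (mod 19).
    Then x = 5062 + 6188·14 = 91694, valid modulo lcm(6188, 19) = 117572: x ≡ 91694 (mod 117572).
Verify against each original: 91694 mod 4 = 2, 91694 mod 13 = 5, 91694 mod 7 = 1, 91694 mod 17 = 13, 91694 mod 19 = 0.

x ≡ 91694 (mod 117572).


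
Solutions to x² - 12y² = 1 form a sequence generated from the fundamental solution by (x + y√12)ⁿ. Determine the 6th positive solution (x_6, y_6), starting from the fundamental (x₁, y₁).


Step 1: Find the fundamental solution (x₁, y₁) of x² - 12y² = 1.
  Expand √12 as a continued fraction. a₀ = ⌊√12⌋ = 3; iterate m_{k+1} = d_k·a_k − m_k, d_{k+1} = (12 − m_{k+1}²)/d_k, a_{k+1} = ⌊(a₀ + m_{k+1})/d_{k+1}⌋ (starting m₀ = 0, d₀ = 1), with convergents p_k = a_k·p_{k-1} + p_{k-2}, q_k = a_k·q_{k-1} + q_{k-2} (p₋₁ = 1, q₋₁ = 0):
  k = 0: a₀ = 3; p₀/q₀ = 3/1; p₀² − 12·q₀² = 9 − 12 = -3.
  k = 1: m = 3, d = 3, a = ⌊(3 + 3)/3⌋ = 2; p/q = (2·3 + 1)/(2·1 + 0) = 7/2; p² − 12·q² = 49 − 48 = 1.
  The first convergent with p² − 12·q² = 1 gives the fundamental solution (x₁, y₁) = (7, 2).
Step 2: Apply the recurrence (x_{n+1}, y_{n+1}) = (x₁x_n + 12y₁y_n, x₁y_n + y₁x_n) repeatedly.
  From (x_1, y_1) = (7, 2): x_2 = 7·7 + 12·2·2 = 97; y_2 = 7·2 + 2·7 = 28.
  From (x_2, y_2) = (97, 28): x_3 = 7·97 + 12·2·28 = 1351; y_3 = 7·28 + 2·97 = 390.
  From (x_3, y_3) = (1351, 390): x_4 = 7·1351 + 12·2·390 = 18817; y_4 = 7·390 + 2·1351 = 5432.
  From (x_4, y_4) = (18817, 5432): x_5 = 7·18817 + 12·2·5432 = 262087; y_5 = 7·5432 + 2·18817 = 75658.
  From (x_5, y_5) = (262087, 75658): x_6 = 7·262087 + 12·2·75658 = 3650401; y_6 = 7·75658 + 2·262087 = 1053780.
Step 3: Verify x_6² - 12·y_6² = 13325427460801 - 13325427460800 = 1 (should be 1). ✓

(x_1, y_1) = (7, 2); (x_6, y_6) = (3650401, 1053780).


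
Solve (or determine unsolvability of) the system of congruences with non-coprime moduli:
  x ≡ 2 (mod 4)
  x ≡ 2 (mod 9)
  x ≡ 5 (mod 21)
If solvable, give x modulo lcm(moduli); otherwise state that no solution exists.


Moduli 4, 9, 21 are not pairwise coprime, so CRT works modulo lcm(m_i) when all pairwise compatibility conditions hold.
Pairwise compatibility: gcd(m_i, m_j) must divide a_i - a_j for every pair.
Merge one congruence at a time:
  Start: x ≡ 2 (mod 4).
  Combine with x ≡ 2 (mod 9): gcd(4, 9) = 1; 2 - 2 = 0, which IS divisible by 1, so compatible.
    Write x = 2 + 4·t and substitute into x ≡ 2 (mod 9): 4·t ≡ 2 − 2 = 0 (mod 9).
    The inverse of 4 mod 9 is 7 (since 4·7 = 28 = 3·9 + 1), so t ≡ 7·0 = 0 ≡ 0 (mod 9).
    Then x = 2 + 4·0 = 2, valid modulo lcm(4, 9) = 36: x ≡ 2 (mod 36).
  Combine with x ≡ 5 (mod 21): gcd(36, 21) = 3; 5 - 2 = 3, which IS divisible by 3, so compatible.
    Write x = 2 + 36·t and substitute into x ≡ 5 (mod 21): 36·t ≡ 5 − 2 = 3 (mod 21).
    Divide the congruence (and modulus) by g = 3: 12·t ≡ 1 (mod 7).
    Reduce coefficients mod 7: 5·t ≡ 1 (mod 7).
    The inverse of 5 mod 7 is 3 (since 5·3 = 15 = 2·7 + 1), so t ≡ 3·1 = 3 ≡ 3 (mod 7).
    Then x = 2 + 36·3 = 110, valid modulo lcm(36, 21) = 252: x ≡ 110 (mod 252).
Verify: 110 mod 4 = 2, 110 mod 9 = 2, 110 mod 21 = 5.

x ≡ 110 (mod 252).


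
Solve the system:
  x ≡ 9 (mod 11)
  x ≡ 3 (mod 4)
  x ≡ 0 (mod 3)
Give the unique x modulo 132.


Moduli 11, 4, 3 are pairwise coprime; by CRT there is a unique solution modulo M = 11 · 4 · 3 = 132.
Solve pairwise, accumulating the modulus:
  Start with x ≡ 9 (mod 11).
  Combine with x ≡ 3 (mod 4): since gcd(11, 4) = 1, we get a unique residue mod 44.
    Write x = 9 + 11·t and substitute into x ≡ 3 (mod 4): 11·t ≡ 3 − 9 = -6 (mod 4).
    Reduce coefficients mod 4: 3·t ≡ 2 (mod 4).
    The inverse of 3 mod 4 is 3 (since 3·3 = 9 = 2·4 + 1), so t ≡ 3·2 = 6 ≡ 2 (mod 4).
    Then x = 9 + 11·2 = 31, valid modulo lcm(11, 4) = 44: x ≡ 31 (mod 44).
  Combine with x ≡ 0 (mod 3): since gcd(44, 3) = 1, we get a unique residue mod 132.
    Write x = 31 + 44·t and substitute into x ≡ 0 (mod 3): 44·t ≡ 0 − 31 = -31 (mod 3).
    Reduce coefficients mod 3: 2·t ≡ 2 (mod 3).
    The inverse of 2 mod 3 is 2 (since 2·2 = 4 = 1·3 + 1), so t ≡ 2·2 = 4 ≡ 1 (mod 3).
    Then x = 31 + 44·1 = 75, valid modulo lcm(44, 3) = 132: x ≡ 75 (mod 132).
Verify: 75 mod 11 = 9 ✓, 75 mod 4 = 3 ✓, 75 mod 3 = 0 ✓.

x ≡ 75 (mod 132).


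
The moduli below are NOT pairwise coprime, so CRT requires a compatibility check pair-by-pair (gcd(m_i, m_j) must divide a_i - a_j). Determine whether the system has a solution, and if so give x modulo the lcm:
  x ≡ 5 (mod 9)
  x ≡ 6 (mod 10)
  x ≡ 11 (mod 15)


Moduli 9, 10, 15 are not pairwise coprime, so CRT works modulo lcm(m_i) when all pairwise compatibility conditions hold.
Pairwise compatibility: gcd(m_i, m_j) must divide a_i - a_j for every pair.
Merge one congruence at a time:
  Start: x ≡ 5 (mod 9).
  Combine with x ≡ 6 (mod 10): gcd(9, 10) = 1; 6 - 5 = 1, which IS divisible by 1, so compatible.
    Write x = 5 + 9·t and substitute into x ≡ 6 (mod 10): 9·t ≡ 6 − 5 = 1 (mod 10).
    The inverse of 9 mod 10 is 9 (since 9·9 = 81 = 8·10 + 1), so t ≡ 9·1 = 9 ≡ 9 (mod 10).
    Then x = 5 + 9·9 = 86, valid modulo lcm(9, 10) = 90: x ≡ 86 (mod 90).
  Combine with x ≡ 11 (mod 15): gcd(90, 15) = 15; 11 - 86 = -75, which IS divisible by 15, so compatible.
    Write x = 86 + 90·t and substitute into x ≡ 11 (mod 15): 90·t ≡ 11 − 86 = -75 (mod 15).
    Divide the congruence (and modulus) by g = 15: 6·t ≡ -5 (mod 1).
    Modulo 1 every t works; take t = 0.
    Then x = 86 + 90·0 = 86, valid modulo lcm(90, 15) = 90: x ≡ 86 (mod 90).
Verify: 86 mod 9 = 5, 86 mod 10 = 6, 86 mod 15 = 11.

x ≡ 86 (mod 90).


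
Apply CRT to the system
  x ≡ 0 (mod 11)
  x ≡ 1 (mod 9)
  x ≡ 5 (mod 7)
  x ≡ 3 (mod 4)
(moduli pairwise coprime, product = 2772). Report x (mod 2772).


Product of moduli M = 11 · 9 · 7 · 4 = 2772.
Merge one congruence at a time:
  Start: x ≡ 0 (mod 11).
  Combine with x ≡ 1 (mod 9); new modulus lcm = 99.
    Write x = 0 + 11·t and substitute into x ≡ 1 (mod 9): 11·t ≡ 1 − 0 = 1 (mod 9).
    Reduce coefficients mod 9: 2·t ≡ 1 (mod 9).
    The inverse of 2 mod 9 is 5 (since 2·5 = 10 = 1·9 + 1), so t ≡ 5·1 = 5 ≡ 5 (mod 9).
    Then x = 0 + 11·5 = 55, valid modulo lcm(11, 9) = 99: x ≡ 55 (mod 99).
  Combine with x ≡ 5 (mod 7); new modulus lcm = 693.
    Write x = 55 + 99·t and substitute into x ≡ 5 (mod 7): 99·t ≡ 5 − 55 = -50 (mod 7).
    Reduce coefficients mod 7: 1·t ≡ 6 (mod 7).
    So t ≡ 6 (mod 7).
    Then x = 55 + 99·6 = 649, valid modulo lcm(99, 7) = 693: x ≡ 649 (mod 693).
  Combine with x ≡ 3 (mod 4); new modulus lcm = 2772.
    Write x = 649 + 693·t and substitute into x ≡ 3 (mod 4): 693·t ≡ 3 − 649 = -646 (mod 4).
    Reduce coefficients mod 4: 1·t ≡ 2 (mod 4).
    So t ≡ 2 (mod 4).
    Then x = 649 + 693·2 = 2035, valid modulo lcm(693, 4) = 2772: x ≡ 2035 (mod 2772).
Verify against each original: 2035 mod 11 = 0, 2035 mod 9 = 1, 2035 mod 7 = 5, 2035 mod 4 = 3.

x ≡ 2035 (mod 2772).


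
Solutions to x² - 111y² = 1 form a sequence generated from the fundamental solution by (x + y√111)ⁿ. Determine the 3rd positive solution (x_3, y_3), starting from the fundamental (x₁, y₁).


Step 1: Find the fundamental solution (x₁, y₁) of x² - 111y² = 1.
  Expand √111 as a continued fraction. a₀ = ⌊√111⌋ = 10; iterate m_{k+1} = d_k·a_k − m_k, d_{k+1} = (111 − m_{k+1}²)/d_k, a_{k+1} = ⌊(a₀ + m_{k+1})/d_{k+1}⌋ (starting m₀ = 0, d₀ = 1), with convergents p_k = a_k·p_{k-1} + p_{k-2}, q_k = a_k·q_{k-1} + q_{k-2} (p₋₁ = 1, q₋₁ = 0):
  k = 0: a₀ = 10; p₀/q₀ = 10/1; p₀² − 111·q₀² = 100 − 111 = -11.
  k = 1: m = 10, d = 11, a = ⌊(10 + 10)/11⌋ = 1; p/q = (1·10 + 1)/(1·1 + 0) = 11/1; p² − 111·q² = 121 − 111 = 10.
  k = 2: m = 1, d = 10, a = ⌊(10 + 1)/10⌋ = 1; p/q = (1·11 + 10)/(1·1 + 1) = 21/2; p² − 111·q² = 441 − 444 = -3.
  k = 3: m = 9, d = 3, a = ⌊(10 + 9)/3⌋ = 6; p/q = (6·21 + 11)/(6·2 + 1) = 137/13; p² − 111·q² = 18769 − 18759 = 10.
  k = 4: m = 9, d = 10, a = ⌊(10 + 9)/10⌋ = 1; p/q = (1·137 + 21)/(1·13 + 2) = 158/15; p² − 111·q² = 24964 − 24975 = -11.
  k = 5: m = 1, d = 11, a = ⌊(10 + 1)/11⌋ = 1; p/q = (1·158 + 137)/(1·15 + 13) = 295/28; p² − 111·q² = 87025 − 87024 = 1.
  The first convergent with p² − 111·q² = 1 gives the fundamental solution (x₁, y₁) = (295, 28).
Step 2: Apply the recurrence (x_{n+1}, y_{n+1}) = (x₁x_n + 111y₁y_n, x₁y_n + y₁x_n) repeatedly.
  From (x_1, y_1) = (295, 28): x_2 = 295·295 + 111·28·28 = 174049; y_2 = 295·28 + 28·295 = 16520.
  From (x_2, y_2) = (174049, 16520): x_3 = 295·174049 + 111·28·16520 = 102688615; y_3 = 295·16520 + 28·174049 = 9746772.
Step 3: Verify x_3² - 111·y_3² = 10544951650618225 - 10544951650618224 = 1 (should be 1). ✓

(x_1, y_1) = (295, 28); (x_3, y_3) = (102688615, 9746772).


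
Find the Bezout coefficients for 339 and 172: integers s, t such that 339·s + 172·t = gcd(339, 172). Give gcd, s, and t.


Euclidean algorithm on (339, 172) — divide until remainder is 0:
  339 = 1 · 172 + 167
  172 = 1 · 167 + 5
  167 = 33 · 5 + 2
  5 = 2 · 2 + 1
  2 = 2 · 1 + 0
gcd(339, 172) = 1.
Track Bezout coefficients alongside the remainders: start with r₀ = 339 = a·1 + b·0 (s = 1, t = 0) and r₁ = 172 = a·0 + b·1 (s = 0, t = 1); each new remainder r_{k+1} = r_{k-1} − q_k·r_k inherits s_{k+1} = s_{k-1} − q_k·s_k, t_{k+1} = t_{k-1} − q_k·t_k, so r_k = a·s_k + b·t_k at every step:
  q = 1: r = 167, s = 1 − 1·0 = 1, t = 0 − 1·1 = -1  (check: 339·1 + 172·(-1) = 167)
  q = 1: r = 5, s = 0 − 1·1 = -1, t = 1 − 1·(-1) = 2  (check: 339·(-1) + 172·2 = 5)
  q = 33: r = 2, s = 1 − 33·(-1) = 34, t = -1 − 33·2 = -67  (check: 339·34 + 172·(-67) = 2)
  q = 2: r = 1, s = -1 − 2·34 = -69, t = 2 − 2·(-67) = 136  (check: 339·(-69) + 172·136 = 1)
The row with r = 1 (the gcd) gives the Bezout coefficients s = -69, t = 136.
Result: 339 · (-69) + 172 · (136) = 1.

gcd(339, 172) = 1; s = -69, t = 136 (check: 339·(-69) + 172·136 = 1).


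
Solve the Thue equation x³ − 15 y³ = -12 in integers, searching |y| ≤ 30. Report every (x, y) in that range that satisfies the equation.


The equation is x³ - 15y³ = -12. For fixed y, x³ = 15·y³ − 12, so a solution requires the RHS to be a perfect cube.
Strategy: iterate y from -30 to 30, compute RHS = 15·y³ − 12, and check whether it is a (positive or negative) perfect cube.
Check small values of y:
  y = 0: RHS = -12 is not a perfect cube.
  y = 1: RHS = 3 is not a perfect cube.
  y = -1: RHS = -27 = (-3)³ ⇒ x = -3 works.
  y = 2: RHS = 108 is not a perfect cube.
  y = -2: RHS = -132 is not a perfect cube.
  y = 3: RHS = 393 is not a perfect cube.
  y = -3: RHS = -417 is not a perfect cube.
Continuing the search up to |y| = 30 finds no further solutions beyond those listed.
Collected solutions: (-3, -1).

Solutions (with |y| ≤ 30): (-3, -1).


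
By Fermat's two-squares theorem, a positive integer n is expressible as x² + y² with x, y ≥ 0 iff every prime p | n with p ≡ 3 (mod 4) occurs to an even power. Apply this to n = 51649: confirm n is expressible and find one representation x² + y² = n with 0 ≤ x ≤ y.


Step 1: Factor n = 51649 = 13 · 29 · 137.
Step 2: Check the mod-4 condition on each prime factor: 13 ≡ 1 (mod 4), exponent 1; 29 ≡ 1 (mod 4), exponent 1; 137 ≡ 1 (mod 4), exponent 1.
All primes ≡ 3 (mod 4) appear to even exponent (or don't appear), so by the two-squares theorem n IS expressible as a sum of two squares.
Step 3: Build a representation. Here n = 13 · 29 · 137 is a product of primes ≡ 1 (mod 4). Each prime p ≡ 1 (mod 4) is itself a sum of two squares; find a² by testing p − a² for a perfect square:
  13: 13 − 1² = 12, 13 − 2² = 9 = 3² ⇒ 13 = 2² + 3².
  29: 29 − 1² = 28, 29 − 2² = 25 = 5² ⇒ 29 = 2² + 5².
  137: 137 − 1² = 136, 137 − 2² = 133, 137 − 3² = 128, 137 − 4² = 121 = 11² ⇒ 137 = 4² + 11².
  Combine using the Brahmagupta–Fibonacci identity (a² + b²)(c² + d²) = (ac − bd)² + (ad + bc)² = (ac + bd)² + (ad − bc)²:
  13 · 29 = 377: from (2² + 3²)(2² + 5²), take (2·2 − 3·5, 2·5 + 3·2) = (4 − 15, 10 + 6) = (-11, 16); dropping signs (only squares matter) gives (11, 16); check 11² + 16² = 121 + 256 = 377 ✓.
  377 · 137 = 51649: from (11² + 16²)(4² + 11²), take (11·4 − 16·11, 11·11 + 16·4) = (44 − 176, 121 + 64) = (-132, 185); dropping signs (only squares matter) gives (132, 185); check 132² + 185² = 17424 + 34225 = 51649 ✓.
Step 4: Order so x ≤ y and verify: 132² + 185² = 17424 + 34225 = 51649 = n. ✓

n = 51649 = 132² + 185² (one valid representation with x ≤ y).


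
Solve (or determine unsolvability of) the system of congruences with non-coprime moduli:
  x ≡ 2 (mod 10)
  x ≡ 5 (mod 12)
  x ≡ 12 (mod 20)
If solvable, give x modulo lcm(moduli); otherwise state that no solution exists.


Moduli 10, 12, 20 are not pairwise coprime, so CRT works modulo lcm(m_i) when all pairwise compatibility conditions hold.
Pairwise compatibility: gcd(m_i, m_j) must divide a_i - a_j for every pair.
Merge one congruence at a time:
  Start: x ≡ 2 (mod 10).
  Combine with x ≡ 5 (mod 12): gcd(10, 12) = 2, and 5 - 2 = 3 is NOT divisible by 2.
    ⇒ system is inconsistent (no integer solution).

No solution (the system is inconsistent).


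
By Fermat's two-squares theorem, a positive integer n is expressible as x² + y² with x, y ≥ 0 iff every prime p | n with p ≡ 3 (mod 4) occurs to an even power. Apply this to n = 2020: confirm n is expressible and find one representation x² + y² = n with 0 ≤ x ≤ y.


Step 1: Factor n = 2020 = 2^2 · 5 · 101.
Step 2: Check the mod-4 condition on each prime factor: 2 = 2 (special); 5 ≡ 1 (mod 4), exponent 1; 101 ≡ 1 (mod 4), exponent 1.
All primes ≡ 3 (mod 4) appear to even exponent (or don't appear), so by the two-squares theorem n IS expressible as a sum of two squares.
Step 3: Build a representation. Group n = k² · m with k = 2 and m = 5 · 101 = 505 (a product of primes ≡ 1 (mod 4)); a representation of m scales to one of n via (k·x)² + (k·y)² = k²(x² + y²). Each prime p ≡ 1 (mod 4) is itself a sum of two squares; find a² by testing p − a² for a perfect square:
  5: 5 − 1² = 4 = 2² ⇒ 5 = 1² + 2².
  101: 101 − 1² = 100 = 10² ⇒ 101 = 1² + 10².
  Combine using the Brahmagupta–Fibonacci identity (a² + b²)(c² + d²) = (ac − bd)² + (ad + bc)² = (ac + bd)² + (ad − bc)²:
  5 · 101 = 505: from (1² + 2²)(1² + 10²), take (1·1 − 2·10, 1·10 + 2·1) = (1 − 20, 10 + 2) = (-19, 12); dropping signs (only squares matter) gives (19, 12); check 19² + 12² = 361 + 144 = 505 ✓.
  Scale by k = 2: (2·19, 2·12) = (38, 24).
Step 4: Order so x ≤ y and verify: 24² + 38² = 576 + 1444 = 2020 = n. ✓

n = 2020 = 24² + 38² (one valid representation with x ≤ y).


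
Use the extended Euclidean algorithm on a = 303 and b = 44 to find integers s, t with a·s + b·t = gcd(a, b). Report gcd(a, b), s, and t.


Euclidean algorithm on (303, 44) — divide until remainder is 0:
  303 = 6 · 44 + 39
  44 = 1 · 39 + 5
  39 = 7 · 5 + 4
  5 = 1 · 4 + 1
  4 = 4 · 1 + 0
gcd(303, 44) = 1.
Track Bezout coefficients alongside the remainders: start with r₀ = 303 = a·1 + b·0 (s = 1, t = 0) and r₁ = 44 = a·0 + b·1 (s = 0, t = 1); each new remainder r_{k+1} = r_{k-1} − q_k·r_k inherits s_{k+1} = s_{k-1} − q_k·s_k, t_{k+1} = t_{k-1} − q_k·t_k, so r_k = a·s_k + b·t_k at every step:
  q = 6: r = 39, s = 1 − 6·0 = 1, t = 0 − 6·1 = -6  (check: 303·1 + 44·(-6) = 39)
  q = 1: r = 5, s = 0 − 1·1 = -1, t = 1 − 1·(-6) = 7  (check: 303·(-1) + 44·7 = 5)
  q = 7: r = 4, s = 1 − 7·(-1) = 8, t = -6 − 7·7 = -55  (check: 303·8 + 44·(-55) = 4)
  q = 1: r = 1, s = -1 − 1·8 = -9, t = 7 − 1·(-55) = 62  (check: 303·(-9) + 44·62 = 1)
The row with r = 1 (the gcd) gives the Bezout coefficients s = -9, t = 62.
Result: 303 · (-9) + 44 · (62) = 1.

gcd(303, 44) = 1; s = -9, t = 62 (check: 303·(-9) + 44·62 = 1).


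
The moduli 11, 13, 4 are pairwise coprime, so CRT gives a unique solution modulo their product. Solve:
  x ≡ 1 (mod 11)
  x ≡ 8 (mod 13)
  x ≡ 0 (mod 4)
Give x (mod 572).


Moduli 11, 13, 4 are pairwise coprime; by CRT there is a unique solution modulo M = 11 · 13 · 4 = 572.
Solve pairwise, accumulating the modulus:
  Start with x ≡ 1 (mod 11).
  Combine with x ≡ 8 (mod 13): since gcd(11, 13) = 1, we get a unique residue mod 143.
    Write x = 1 + 11·t and substitute into x ≡ 8 (mod 13): 11·t ≡ 8 − 1 = 7 (mod 13).
    The inverse of 11 mod 13 is 6 (since 11·6 = 66 = 5·13 + 1), so t ≡ 6·7 = 42 ≡ 3 (mod 13).
    Then x = 1 + 11·3 = 34, valid modulo lcm(11, 13) = 143: x ≡ 34 (mod 143).
  Combine with x ≡ 0 (mod 4): since gcd(143, 4) = 1, we get a unique residue mod 572.
    Write x = 34 + 143·t and substitute into x ≡ 0 (mod 4): 143·t ≡ 0 − 34 = -34 (mod 4).
    Reduce coefficients mod 4: 3·t ≡ 2 (mod 4).
    The inverse of 3 mod 4 is 3 (since 3·3 = 9 = 2·4 + 1), so t ≡ 3·2 = 6 ≡ 2 (mod 4).
    Then x = 34 + 143·2 = 320, valid modulo lcm(143, 4) = 572: x ≡ 320 (mod 572).
Verify: 320 mod 11 = 1 ✓, 320 mod 13 = 8 ✓, 320 mod 4 = 0 ✓.

x ≡ 320 (mod 572).


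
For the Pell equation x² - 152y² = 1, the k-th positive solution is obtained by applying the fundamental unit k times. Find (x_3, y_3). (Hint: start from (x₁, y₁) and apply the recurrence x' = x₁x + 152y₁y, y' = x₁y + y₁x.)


Step 1: Find the fundamental solution (x₁, y₁) of x² - 152y² = 1.
  Expand √152 as a continued fraction. a₀ = ⌊√152⌋ = 12; iterate m_{k+1} = d_k·a_k − m_k, d_{k+1} = (152 − m_{k+1}²)/d_k, a_{k+1} = ⌊(a₀ + m_{k+1})/d_{k+1}⌋ (starting m₀ = 0, d₀ = 1), with convergents p_k = a_k·p_{k-1} + p_{k-2}, q_k = a_k·q_{k-1} + q_{k-2} (p₋₁ = 1, q₋₁ = 0):
  k = 0: a₀ = 12; p₀/q₀ = 12/1; p₀² − 152·q₀² = 144 − 152 = -8.
  k = 1: m = 12, d = 8, a = ⌊(12 + 12)/8⌋ = 3; p/q = (3·12 + 1)/(3·1 + 0) = 37/3; p² − 152·q² = 1369 − 1368 = 1.
  The first convergent with p² − 152·q² = 1 gives the fundamental solution (x₁, y₁) = (37, 3).
Step 2: Apply the recurrence (x_{n+1}, y_{n+1}) = (x₁x_n + 152y₁y_n, x₁y_n + y₁x_n) repeatedly.
  From (x_1, y_1) = (37, 3): x_2 = 37·37 + 152·3·3 = 2737; y_2 = 37·3 + 3·37 = 222.
  From (x_2, y_2) = (2737, 222): x_3 = 37·2737 + 152·3·222 = 202501; y_3 = 37·222 + 3·2737 = 16425.
Step 3: Verify x_3² - 152·y_3² = 41006655001 - 41006655000 = 1 (should be 1). ✓

(x_1, y_1) = (37, 3); (x_3, y_3) = (202501, 16425).


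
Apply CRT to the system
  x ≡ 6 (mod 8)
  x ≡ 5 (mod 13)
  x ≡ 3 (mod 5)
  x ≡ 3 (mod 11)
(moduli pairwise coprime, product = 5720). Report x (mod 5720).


Product of moduli M = 8 · 13 · 5 · 11 = 5720.
Merge one congruence at a time:
  Start: x ≡ 6 (mod 8).
  Combine with x ≡ 5 (mod 13); new modulus lcm = 104.
    Write x = 6 + 8·t and substitute into x ≡ 5 (mod 13): 8·t ≡ 5 − 6 = -1 (mod 13).
    Reduce coefficients mod 13: 8·t ≡ 12 (mod 13).
    The inverse of 8 mod 13 is 5 (since 8·5 = 40 = 3·13 + 1), so t ≡ 5·12 = 60 ≡ 8 (mod 13).
    Then x = 6 + 8·8 = 70, valid modulo lcm(8, 13) = 104: x ≡ 70 (mod 104).
  Combine with x ≡ 3 (mod 5); new modulus lcm = 520.
    Write x = 70 + 104·t and substitute into x ≡ 3 (mod 5): 104·t ≡ 3 − 70 = -67 (mod 5).
    Reduce coefficients mod 5: 4·t ≡ 3 (mod 5).
    The inverse of 4 mod 5 is 4 (since 4·4 = 16 = 3·5 + 1), so t ≡ 4·3 = 12 ≡ 2 (mod 5).
    Then x = 70 + 104·2 = 278, valid modulo lcm(104, 5) = 520: x ≡ 278 (mod 520).
  Combine with x ≡ 3 (mod 11); new modulus lcm = 5720.
    Write x = 278 + 520·t and substitute into x ≡ 3 (mod 11): 520·t ≡ 3 − 278 = -275 (mod 11).
    Reduce coefficients mod 11: 3·t ≡ 0 (mod 11).
    The inverse of 3 mod 11 is 4 (since 3·4 = 12 = 1·11 + 1), so t ≡ 4·0 = 0 ≡ 0 (mod 11).
    Then x = 278 + 520·0 = 278, valid modulo lcm(520, 11) = 5720: x ≡ 278 (mod 5720).
Verify against each original: 278 mod 8 = 6, 278 mod 13 = 5, 278 mod 5 = 3, 278 mod 11 = 3.

x ≡ 278 (mod 5720).


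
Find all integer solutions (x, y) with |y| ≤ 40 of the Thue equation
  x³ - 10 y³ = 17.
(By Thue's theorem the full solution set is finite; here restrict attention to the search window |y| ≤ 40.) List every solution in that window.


The equation is x³ - 10y³ = 17. For fixed y, x³ = 10·y³ + 17, so a solution requires the RHS to be a perfect cube.
Strategy: iterate y from -40 to 40, compute RHS = 10·y³ + 17, and check whether it is a (positive or negative) perfect cube.
Check small values of y:
  y = 0: RHS = 17 is not a perfect cube.
  y = 1: RHS = 27 = (3)³ ⇒ x = 3 works.
  y = -1: RHS = 7 is not a perfect cube.
  y = 2: RHS = 97 is not a perfect cube.
  y = -2: RHS = -63 is not a perfect cube.
  y = 3: RHS = 287 is not a perfect cube.
  y = -3: RHS = -253 is not a perfect cube.
Continuing the search up to |y| = 40 finds no further solutions beyond those listed.
Collected solutions: (3, 1).

Solutions (with |y| ≤ 40): (3, 1).


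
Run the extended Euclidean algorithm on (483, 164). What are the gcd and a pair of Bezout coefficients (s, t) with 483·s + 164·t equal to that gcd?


Euclidean algorithm on (483, 164) — divide until remainder is 0:
  483 = 2 · 164 + 155
  164 = 1 · 155 + 9
  155 = 17 · 9 + 2
  9 = 4 · 2 + 1
  2 = 2 · 1 + 0
gcd(483, 164) = 1.
Track Bezout coefficients alongside the remainders: start with r₀ = 483 = a·1 + b·0 (s = 1, t = 0) and r₁ = 164 = a·0 + b·1 (s = 0, t = 1); each new remainder r_{k+1} = r_{k-1} − q_k·r_k inherits s_{k+1} = s_{k-1} − q_k·s_k, t_{k+1} = t_{k-1} − q_k·t_k, so r_k = a·s_k + b·t_k at every step:
  q = 2: r = 155, s = 1 − 2·0 = 1, t = 0 − 2·1 = -2  (check: 483·1 + 164·(-2) = 155)
  q = 1: r = 9, s = 0 − 1·1 = -1, t = 1 − 1·(-2) = 3  (check: 483·(-1) + 164·3 = 9)
  q = 17: r = 2, s = 1 − 17·(-1) = 18, t = -2 − 17·3 = -53  (check: 483·18 + 164·(-53) = 2)
  q = 4: r = 1, s = -1 − 4·18 = -73, t = 3 − 4·(-53) = 215  (check: 483·(-73) + 164·215 = 1)
The row with r = 1 (the gcd) gives the Bezout coefficients s = -73, t = 215.
Result: 483 · (-73) + 164 · (215) = 1.

gcd(483, 164) = 1; s = -73, t = 215 (check: 483·(-73) + 164·215 = 1).


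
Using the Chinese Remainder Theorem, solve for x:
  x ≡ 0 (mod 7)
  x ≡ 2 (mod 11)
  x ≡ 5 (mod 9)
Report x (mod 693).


Moduli 7, 11, 9 are pairwise coprime; by CRT there is a unique solution modulo M = 7 · 11 · 9 = 693.
Solve pairwise, accumulating the modulus:
  Start with x ≡ 0 (mod 7).
  Combine with x ≡ 2 (mod 11): since gcd(7, 11) = 1, we get a unique residue mod 77.
    Write x = 0 + 7·t and substitute into x ≡ 2 (mod 11): 7·t ≡ 2 − 0 = 2 (mod 11).
    The inverse of 7 mod 11 is 8 (since 7·8 = 56 = 5·11 + 1), so t ≡ 8·2 = 16 ≡ 5 (mod 11).
    Then x = 0 + 7·5 = 35, valid modulo lcm(7, 11) = 77: x ≡ 35 (mod 77).
  Combine with x ≡ 5 (mod 9): since gcd(77, 9) = 1, we get a unique residue mod 693.
    Write x = 35 + 77·t and substitute into x ≡ 5 (mod 9): 77·t ≡ 5 − 35 = -30 (mod 9).
    Reduce coefficients mod 9: 5·t ≡ 6 (mod 9).
    The inverse of 5 mod 9 is 2 (since 5·2 = 10 = 1·9 + 1), so t ≡ 2·6 = 12 ≡ 3 (mod 9).
    Then x = 35 + 77·3 = 266, valid modulo lcm(77, 9) = 693: x ≡ 266 (mod 693).
Verify: 266 mod 7 = 0 ✓, 266 mod 11 = 2 ✓, 266 mod 9 = 5 ✓.

x ≡ 266 (mod 693).


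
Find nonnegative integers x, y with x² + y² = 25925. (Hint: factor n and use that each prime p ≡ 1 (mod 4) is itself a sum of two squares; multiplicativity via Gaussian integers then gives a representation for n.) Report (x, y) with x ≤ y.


Step 1: Factor n = 25925 = 5^2 · 17 · 61.
Step 2: Check the mod-4 condition on each prime factor: 5 ≡ 1 (mod 4), exponent 2; 17 ≡ 1 (mod 4), exponent 1; 61 ≡ 1 (mod 4), exponent 1.
All primes ≡ 3 (mod 4) appear to even exponent (or don't appear), so by the two-squares theorem n IS expressible as a sum of two squares.
Step 3: Build a representation. Group n = k² · m with k = 5 and m = 17 · 61 = 1037 (a product of primes ≡ 1 (mod 4)); a representation of m scales to one of n via (k·x)² + (k·y)² = k²(x² + y²). Each prime p ≡ 1 (mod 4) is itself a sum of two squares; find a² by testing p − a² for a perfect square:
  17: 17 − 1² = 16 = 4² ⇒ 17 = 1² + 4².
  61: 61 − 1² = 60, 61 − 2² = 57, 61 − 3² = 52, 61 − 4² = 45, 61 − 5² = 36 = 6² ⇒ 61 = 5² + 6².
  Combine using the Brahmagupta–Fibonacci identity (a² + b²)(c² + d²) = (ac − bd)² + (ad + bc)² = (ac + bd)² + (ad − bc)²:
  17 · 61 = 1037: from (1² + 4²)(5² + 6²), take (1·5 − 4·6, 1·6 + 4·5) = (5 − 24, 6 + 20) = (-19, 26); dropping signs (only squares matter) gives (19, 26); check 19² + 26² = 361 + 676 = 1037 ✓.
  Scale by k = 5: (5·19, 5·26) = (95, 130).
Step 4: Order so x ≤ y and verify: 95² + 130² = 9025 + 16900 = 25925 = n. ✓

n = 25925 = 95² + 130² (one valid representation with x ≤ y).


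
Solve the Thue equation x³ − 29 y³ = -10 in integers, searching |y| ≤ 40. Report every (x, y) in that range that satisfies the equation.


The equation is x³ - 29y³ = -10. For fixed y, x³ = 29·y³ − 10, so a solution requires the RHS to be a perfect cube.
Strategy: iterate y from -40 to 40, compute RHS = 29·y³ − 10, and check whether it is a (positive or negative) perfect cube.
Check small values of y:
  y = 0: RHS = -10 is not a perfect cube.
  y = 1: RHS = 19 is not a perfect cube.
  y = -1: RHS = -39 is not a perfect cube.
  y = 2: RHS = 222 is not a perfect cube.
  y = -2: RHS = -242 is not a perfect cube.
  y = 3: RHS = 773 is not a perfect cube.
  y = -3: RHS = -793 is not a perfect cube.
Continuing the search up to |y| = 40 finds no solutions either.
No (x, y) in the scanned range satisfies the equation.

No integer solutions with |y| ≤ 40.


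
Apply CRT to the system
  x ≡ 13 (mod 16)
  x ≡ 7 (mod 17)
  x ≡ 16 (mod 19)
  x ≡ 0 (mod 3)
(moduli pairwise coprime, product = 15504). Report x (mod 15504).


Product of moduli M = 16 · 17 · 19 · 3 = 15504.
Merge one congruence at a time:
  Start: x ≡ 13 (mod 16).
  Combine with x ≡ 7 (mod 17); new modulus lcm = 272.
    Write x = 13 + 16·t and substitute into x ≡ 7 (mod 17): 16·t ≡ 7 − 13 = -6 (mod 17).
    Reduce coefficients mod 17: 16·t ≡ 11 (mod 17).
    The inverse of 16 mod 17 is 16 (since 16·16 = 256 = 15·17 + 1), so t ≡ 16·11 = 176 ≡ 6 (mod 17).
    Then x = 13 + 16·6 = 109, valid modulo lcm(16, 17) = 272: x ≡ 109 (mod 272).
  Combine with x ≡ 16 (mod 19); new modulus lcm = 5168.
    Write x = 109 + 272·t and substitute into x ≡ 16 (mod 19): 272·t ≡ 16 − 109 = -93 (mod 19).
    Reduce coefficients mod 19: 6·t ≡ 2 (mod 19).
    The inverse of 6 mod 19 is 16 (since 6·16 = 96 = 5·19 + 1), so t ≡ 16·2 = 32 ≡ 13 (mod 19).
    Then x = 109 + 272·13 = 3645, valid modulo lcm(272, 19) = 5168: x ≡ 3645 (mod 5168).
  Combine with x ≡ 0 (mod 3); new modulus lcm = 15504.
    Write x = 3645 + 5168·t and substitute into x ≡ 0 (mod 3): 5168·t ≡ 0 − 3645 = -3645 (mod 3).
    Reduce coefficients mod 3: 2·t ≡ 0 (mod 3).
    The inverse of 2 mod 3 is 2 (since 2·2 = 4 = 1·3 + 1), so t ≡ 2·0 = 0 ≡ 0 (mod 3).
    Then x = 3645 + 5168·0 = 3645, valid modulo lcm(5168, 3) = 15504: x ≡ 3645 (mod 15504).
Verify against each original: 3645 mod 16 = 13, 3645 mod 17 = 7, 3645 mod 19 = 16, 3645 mod 3 = 0.

x ≡ 3645 (mod 15504).


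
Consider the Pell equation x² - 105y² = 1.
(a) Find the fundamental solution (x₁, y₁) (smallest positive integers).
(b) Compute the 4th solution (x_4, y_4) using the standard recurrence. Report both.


Step 1: Find the fundamental solution (x₁, y₁) of x² - 105y² = 1.
  Expand √105 as a continued fraction. a₀ = ⌊√105⌋ = 10; iterate m_{k+1} = d_k·a_k − m_k, d_{k+1} = (105 − m_{k+1}²)/d_k, a_{k+1} = ⌊(a₀ + m_{k+1})/d_{k+1}⌋ (starting m₀ = 0, d₀ = 1), with convergents p_k = a_k·p_{k-1} + p_{k-2}, q_k = a_k·q_{k-1} + q_{k-2} (p₋₁ = 1, q₋₁ = 0):
  k = 0: a₀ = 10; p₀/q₀ = 10/1; p₀² − 105·q₀² = 100 − 105 = -5.
  k = 1: m = 10, d = 5, a = ⌊(10 + 10)/5⌋ = 4; p/q = (4·10 + 1)/(4·1 + 0) = 41/4; p² − 105·q² = 1681 − 1680 = 1.
  The first convergent with p² − 105·q² = 1 gives the fundamental solution (x₁, y₁) = (41, 4).
Step 2: Apply the recurrence (x_{n+1}, y_{n+1}) = (x₁x_n + 105y₁y_n, x₁y_n + y₁x_n) repeatedly.
  From (x_1, y_1) = (41, 4): x_2 = 41·41 + 105·4·4 = 3361; y_2 = 41·4 + 4·41 = 328.
  From (x_2, y_2) = (3361, 328): x_3 = 41·3361 + 105·4·328 = 275561; y_3 = 41·328 + 4·3361 = 26892.
  From (x_3, y_3) = (275561, 26892): x_4 = 41·275561 + 105·4·26892 = 22592641; y_4 = 41·26892 + 4·275561 = 2204816.
Step 3: Verify x_4² - 105·y_4² = 510427427354881 - 510427427354880 = 1 (should be 1). ✓

(x_1, y_1) = (41, 4); (x_4, y_4) = (22592641, 2204816).


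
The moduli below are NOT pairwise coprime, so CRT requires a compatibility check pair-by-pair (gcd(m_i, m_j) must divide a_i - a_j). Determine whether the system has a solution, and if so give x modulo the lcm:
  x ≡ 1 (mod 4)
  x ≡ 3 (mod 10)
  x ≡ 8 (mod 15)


Moduli 4, 10, 15 are not pairwise coprime, so CRT works modulo lcm(m_i) when all pairwise compatibility conditions hold.
Pairwise compatibility: gcd(m_i, m_j) must divide a_i - a_j for every pair.
Merge one congruence at a time:
  Start: x ≡ 1 (mod 4).
  Combine with x ≡ 3 (mod 10): gcd(4, 10) = 2; 3 - 1 = 2, which IS divisible by 2, so compatible.
    Write x = 1 + 4·t and substitute into x ≡ 3 (mod 10): 4·t ≡ 3 − 1 = 2 (mod 10).
    Divide the congruence (and modulus) by g = 2: 2·t ≡ 1 (mod 5).
    The inverse of 2 mod 5 is 3 (since 2·3 = 6 = 1·5 + 1), so t ≡ 3·1 = 3 ≡ 3 (mod 5).
    Then x = 1 + 4·3 = 13, valid modulo lcm(4, 10) = 20: x ≡ 13 (mod 20).
  Combine with x ≡ 8 (mod 15): gcd(20, 15) = 5; 8 - 13 = -5, which IS divisible by 5, so compatible.
    Write x = 13 + 20·t and substitute into x ≡ 8 (mod 15): 20·t ≡ 8 − 13 = -5 (mod 15).
    Divide the congruence (and modulus) by g = 5: 4·t ≡ -1 (mod 3).
    Reduce coefficients mod 3: 1·t ≡ 2 (mod 3).
    So t ≡ 2 (mod 3).
    Then x = 13 + 20·2 = 53, valid modulo lcm(20, 15) = 60: x ≡ 53 (mod 60).
Verify: 53 mod 4 = 1, 53 mod 10 = 3, 53 mod 15 = 8.

x ≡ 53 (mod 60).
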